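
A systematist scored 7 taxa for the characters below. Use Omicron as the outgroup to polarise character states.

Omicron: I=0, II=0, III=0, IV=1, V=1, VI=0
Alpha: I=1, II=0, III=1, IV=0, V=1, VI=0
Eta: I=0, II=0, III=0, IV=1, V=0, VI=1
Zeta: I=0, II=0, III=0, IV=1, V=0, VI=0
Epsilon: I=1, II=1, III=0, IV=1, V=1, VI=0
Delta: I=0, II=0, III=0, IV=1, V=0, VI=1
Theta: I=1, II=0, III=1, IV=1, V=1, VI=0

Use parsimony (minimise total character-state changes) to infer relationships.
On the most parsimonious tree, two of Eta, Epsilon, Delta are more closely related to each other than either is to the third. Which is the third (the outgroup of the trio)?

Character polarity is set by the outgroup: the derived state is whichever differs from the outgroup's state, so for IV, V the derived state is '0', and for the remaining characters it is '1'.
I (derived state '1') is shared by Alpha, Epsilon, and Theta — a synapomorphy uniting that clade.
II: derived state '1' in Epsilon only — an autapomorphy, so it tells us nothing about relationships among taxa.
III (derived state '1') is shared by Alpha and Theta — a synapomorphy uniting that clade.
IV: derived state '0' in Alpha only — an autapomorphy, so it tells us nothing about relationships among taxa.
V: derived state '0' in Delta, Eta, and Zeta only — synapomorphy for {Delta, Eta, Zeta}.
VI: derived state '1' in Delta and Eta only — synapomorphy for {Delta, Eta}.
Most parsimonious ingroup topology: (((Alpha,Theta),Epsilon),((Eta,Delta),Zeta)).
Delta and Eta share a more recent common ancestor with each other than either does with Epsilon, so Epsilon is the least closely related of the three.

Epsilon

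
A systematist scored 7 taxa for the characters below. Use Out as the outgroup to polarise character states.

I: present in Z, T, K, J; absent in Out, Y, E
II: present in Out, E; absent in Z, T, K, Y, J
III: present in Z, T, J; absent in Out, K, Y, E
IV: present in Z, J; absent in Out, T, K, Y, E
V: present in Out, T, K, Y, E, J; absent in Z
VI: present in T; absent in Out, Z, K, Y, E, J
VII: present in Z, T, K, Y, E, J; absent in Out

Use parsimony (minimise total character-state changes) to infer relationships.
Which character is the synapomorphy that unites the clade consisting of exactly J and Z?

IV

Character polarity is set by the outgroup: the derived state is whichever differs from the outgroup's state, so for II, V the derived state is 'absent', and for the remaining characters it is 'present'.
Only J, K, T, and Z show the derived state 'present' for I, supporting them as a clade.
Only J, K, T, Y, and Z show the derived state 'absent' for II, supporting them as a clade.
III (derived state 'present') is shared by J, T, and Z — a synapomorphy uniting that clade.
Only J and Z show the derived state 'present' for IV, supporting them as a clade.
V (derived state 'absent') is unique to Z (autapomorphy; uninformative for grouping).
VI: derived state 'present' in T only — an autapomorphy, so it tells us nothing about relationships among taxa.
All ingroup taxa share the derived state 'present' for VII; it defines the ingroup but does not resolve relationships within it.
Most parsimonious ingroup topology: (((((Z,J),T),K),Y),E).
The clade {J, Z} is supported by IV: its derived state 'present' occurs in exactly those taxa and in no other taxon (including the outgroup).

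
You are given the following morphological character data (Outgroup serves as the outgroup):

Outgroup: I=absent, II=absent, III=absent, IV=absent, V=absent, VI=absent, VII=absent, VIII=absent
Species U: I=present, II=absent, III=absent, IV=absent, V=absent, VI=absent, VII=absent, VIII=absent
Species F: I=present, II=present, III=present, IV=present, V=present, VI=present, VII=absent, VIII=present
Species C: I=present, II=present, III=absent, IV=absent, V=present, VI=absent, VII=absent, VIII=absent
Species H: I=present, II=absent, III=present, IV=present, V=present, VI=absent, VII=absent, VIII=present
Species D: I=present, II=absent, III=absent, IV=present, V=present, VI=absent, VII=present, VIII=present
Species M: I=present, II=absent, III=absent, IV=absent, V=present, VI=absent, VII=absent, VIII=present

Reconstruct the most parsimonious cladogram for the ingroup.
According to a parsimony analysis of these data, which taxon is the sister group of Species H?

The outgroup has state 'absent' for every character, so 'present' is the derived state throughout.
All ingroup taxa share the derived state 'present' for I; it defines the ingroup but does not resolve relationships within it.
II groups Species C and Species F, which is incompatible with the clades supported by the remaining characters; treating it as convergent (homoplasy) costs fewer steps than any alternative tree.
III (derived state 'present') is shared by Species F and Species H — a synapomorphy uniting that clade.
Only Species D, Species F, and Species H show the derived state 'present' for IV, supporting them as a clade.
V: derived state 'present' in Species C, Species D, Species F, Species H, and Species M only — synapomorphy for {Species C, Species D, Species F, Species H, Species M}.
VI (derived state 'present') is unique to Species F (autapomorphy; uninformative for grouping).
VII (derived state 'present') is unique to Species D (autapomorphy; uninformative for grouping).
VIII: derived state 'present' in Species D, Species F, Species H, and Species M only — synapomorphy for {Species D, Species F, Species H, Species M}.
Most parsimonious ingroup topology: (Species U,((((Species F,Species H),Species D),Species M),Species C)).
Species H and Species F form a cherry on this tree, so they are sister taxa.

Species F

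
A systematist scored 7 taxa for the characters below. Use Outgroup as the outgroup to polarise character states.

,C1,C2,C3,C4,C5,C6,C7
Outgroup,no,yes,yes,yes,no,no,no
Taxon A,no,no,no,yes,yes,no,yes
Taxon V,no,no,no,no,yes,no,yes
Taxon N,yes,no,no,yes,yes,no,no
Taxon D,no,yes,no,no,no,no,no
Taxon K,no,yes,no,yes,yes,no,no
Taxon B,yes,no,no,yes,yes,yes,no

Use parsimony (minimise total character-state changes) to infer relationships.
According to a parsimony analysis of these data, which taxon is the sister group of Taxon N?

Taxon B

Character polarity is set by the outgroup: the derived state is whichever differs from the outgroup's state, so for C2, C3, C4 the derived state is 'no', and for the remaining characters it is 'yes'.
Only Taxon B and Taxon N show the derived state 'yes' for C1, supporting them as a clade.
C2: derived state 'no' in Taxon A, Taxon B, Taxon N, and Taxon V only — synapomorphy for {Taxon A, Taxon B, Taxon N, Taxon V}.
C3 (derived state 'no') is shared by all ingroup taxa — unites the whole ingroup.
C4 (state 'no') occurs in Taxon D and Taxon V but conflicts with the nesting implied by the other characters — most parsimoniously interpreted as homoplasy.
Only Taxon A, Taxon B, Taxon K, Taxon N, and Taxon V show the derived state 'yes' for C5, supporting them as a clade.
C6 (derived state 'yes') is unique to Taxon B (autapomorphy; uninformative for grouping).
C7: derived state 'yes' in Taxon A and Taxon V only — synapomorphy for {Taxon A, Taxon V}.
Most parsimonious ingroup topology: ((((Taxon A,Taxon V),(Taxon N,Taxon B)),Taxon K),Taxon D).
Taxon N and Taxon B form a cherry on this tree, so they are sister taxa.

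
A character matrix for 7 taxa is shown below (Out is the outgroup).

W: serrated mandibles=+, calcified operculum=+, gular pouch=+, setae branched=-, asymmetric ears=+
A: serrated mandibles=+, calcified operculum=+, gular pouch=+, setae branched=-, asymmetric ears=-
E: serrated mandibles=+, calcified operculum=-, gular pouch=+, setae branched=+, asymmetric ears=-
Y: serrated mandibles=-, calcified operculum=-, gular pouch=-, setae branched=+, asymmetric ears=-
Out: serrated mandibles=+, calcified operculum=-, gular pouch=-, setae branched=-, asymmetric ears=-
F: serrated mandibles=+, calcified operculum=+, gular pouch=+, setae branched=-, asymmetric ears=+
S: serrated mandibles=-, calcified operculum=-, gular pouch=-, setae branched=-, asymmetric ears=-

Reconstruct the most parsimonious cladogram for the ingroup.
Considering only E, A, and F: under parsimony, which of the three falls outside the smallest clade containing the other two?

E

Character polarity is set by the outgroup: the derived state is whichever differs from the outgroup's state, so for serrated mandibles the derived state is '-', and for the remaining characters it is '+'.
Only S and Y show the derived state '-' for serrated mandibles, supporting them as a clade.
calcified operculum: derived state '+' in A, F, and W only — synapomorphy for {A, F, W}.
gular pouch: derived state '+' in A, E, F, and W only — synapomorphy for {A, E, F, W}.
setae branched groups E and Y, which is incompatible with the clades supported by the remaining characters; treating it as convergent (homoplasy) costs fewer steps than any alternative tree.
asymmetric ears (derived state '+') is shared by F and W — a synapomorphy uniting that clade.
Most parsimonious ingroup topology: ((Y,S),((A,(F,W)),E)).
A and F share a more recent common ancestor with each other than either does with E, so E is the least closely related of the three.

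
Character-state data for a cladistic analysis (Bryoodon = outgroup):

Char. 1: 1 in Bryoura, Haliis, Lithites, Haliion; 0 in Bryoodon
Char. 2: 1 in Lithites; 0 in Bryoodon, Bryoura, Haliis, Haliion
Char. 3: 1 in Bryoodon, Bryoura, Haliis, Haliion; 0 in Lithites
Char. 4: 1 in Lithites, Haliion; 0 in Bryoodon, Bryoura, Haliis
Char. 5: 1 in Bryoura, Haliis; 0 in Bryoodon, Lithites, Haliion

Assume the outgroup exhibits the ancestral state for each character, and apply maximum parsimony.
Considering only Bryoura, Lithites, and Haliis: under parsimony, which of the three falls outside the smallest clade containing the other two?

Character polarity is set by the outgroup: the derived state is whichever differs from the outgroup's state, so for Char. 3 the derived state is '0', and for the remaining characters it is '1'.
All ingroup taxa share the derived state '1' for Char. 1; it defines the ingroup but does not resolve relationships within it.
Char. 2 (derived state '1') is unique to Lithites (autapomorphy; uninformative for grouping).
Char. 3 (derived state '0') is unique to Lithites (autapomorphy; uninformative for grouping).
Char. 4 (derived state '1') is shared by Haliion and Lithites — a synapomorphy uniting that clade.
Only Bryoura and Haliis show the derived state '1' for Char. 5, supporting them as a clade.
Most parsimonious ingroup topology: ((Bryoura,Haliis),(Lithites,Haliion)).
Bryoura and Haliis share a more recent common ancestor with each other than either does with Lithites, so Lithites is the least closely related of the three.

Lithites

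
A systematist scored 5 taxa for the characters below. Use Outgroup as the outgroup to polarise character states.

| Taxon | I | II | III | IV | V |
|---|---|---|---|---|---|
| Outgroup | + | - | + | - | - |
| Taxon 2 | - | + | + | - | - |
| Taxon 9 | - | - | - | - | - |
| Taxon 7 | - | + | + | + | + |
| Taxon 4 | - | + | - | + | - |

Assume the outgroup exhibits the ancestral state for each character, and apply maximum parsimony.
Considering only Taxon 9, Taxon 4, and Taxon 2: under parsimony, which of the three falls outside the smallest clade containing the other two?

Taxon 9

Character polarity is set by the outgroup: the derived state is whichever differs from the outgroup's state, so for I, III the derived state is '-', and for the remaining characters it is '+'.
All ingroup taxa share the derived state '-' for I; it defines the ingroup but does not resolve relationships within it.
II (derived state '+') is shared by Taxon 2, Taxon 4, and Taxon 7 — a synapomorphy uniting that clade.
III groups Taxon 4 and Taxon 9, which is incompatible with the clades supported by the remaining characters; treating it as convergent (homoplasy) costs fewer steps than any alternative tree.
Only Taxon 4 and Taxon 7 show the derived state '+' for IV, supporting them as a clade.
V: derived state '+' in Taxon 7 only — an autapomorphy, so it tells us nothing about relationships among taxa.
Most parsimonious ingroup topology: ((Taxon 2,(Taxon 7,Taxon 4)),Taxon 9).
Taxon 4 and Taxon 2 share a more recent common ancestor with each other than either does with Taxon 9, so Taxon 9 is the least closely related of the three.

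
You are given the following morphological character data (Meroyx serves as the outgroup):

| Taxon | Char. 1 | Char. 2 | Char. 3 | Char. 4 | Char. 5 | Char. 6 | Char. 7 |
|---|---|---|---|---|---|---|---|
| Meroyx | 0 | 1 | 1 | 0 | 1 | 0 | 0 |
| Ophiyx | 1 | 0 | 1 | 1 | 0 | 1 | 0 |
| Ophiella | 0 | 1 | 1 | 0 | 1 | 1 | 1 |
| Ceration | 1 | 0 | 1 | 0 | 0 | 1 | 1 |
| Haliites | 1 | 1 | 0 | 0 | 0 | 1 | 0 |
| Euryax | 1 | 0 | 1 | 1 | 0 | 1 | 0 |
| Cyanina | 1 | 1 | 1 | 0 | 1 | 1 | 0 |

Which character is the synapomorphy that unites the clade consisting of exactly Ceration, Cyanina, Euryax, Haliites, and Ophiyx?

Char. 1

Character polarity is set by the outgroup: the derived state is whichever differs from the outgroup's state, so for Char. 2, Char. 3, Char. 5 the derived state is '0', and for the remaining characters it is '1'.
Char. 1: derived state '1' in Ceration, Cyanina, Euryax, Haliites, and Ophiyx only — synapomorphy for {Ceration, Cyanina, Euryax, Haliites, Ophiyx}.
Only Ceration, Euryax, and Ophiyx show the derived state '0' for Char. 2, supporting them as a clade.
Char. 3 (derived state '0') is unique to Haliites (autapomorphy; uninformative for grouping).
Only Euryax and Ophiyx show the derived state '1' for Char. 4, supporting them as a clade.
Only Ceration, Euryax, Haliites, and Ophiyx show the derived state '0' for Char. 5, supporting them as a clade.
Char. 6 (derived state '1') is shared by all ingroup taxa — unites the whole ingroup.
Char. 7 groups Ceration and Ophiella, which is incompatible with the clades supported by the remaining characters; treating it as convergent (homoplasy) costs fewer steps than any alternative tree.
Most parsimonious ingroup topology: (((((Ophiyx,Euryax),Ceration),Haliites),Cyanina),Ophiella).
The clade {Ceration, Cyanina, Euryax, Haliites, Ophiyx} is supported by Char. 1: its derived state '1' occurs in exactly those taxa and in no other taxon (including the outgroup).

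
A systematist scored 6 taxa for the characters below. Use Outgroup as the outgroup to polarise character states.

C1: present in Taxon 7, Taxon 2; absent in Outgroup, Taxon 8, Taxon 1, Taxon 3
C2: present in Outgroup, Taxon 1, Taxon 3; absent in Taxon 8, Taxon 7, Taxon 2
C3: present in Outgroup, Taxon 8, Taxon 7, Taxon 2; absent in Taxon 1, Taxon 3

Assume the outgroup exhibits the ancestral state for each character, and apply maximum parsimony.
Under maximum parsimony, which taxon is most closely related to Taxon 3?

Taxon 1

Character polarity is set by the outgroup: the derived state is whichever differs from the outgroup's state, so for C2, C3 the derived state is 'absent', and for the remaining characters it is 'present'.
C1 (derived state 'present') is shared by Taxon 2 and Taxon 7 — a synapomorphy uniting that clade.
C2 (derived state 'absent') is shared by Taxon 2, Taxon 7, and Taxon 8 — a synapomorphy uniting that clade.
C3 (derived state 'absent') is shared by Taxon 1 and Taxon 3 — a synapomorphy uniting that clade.
Most parsimonious ingroup topology: ((Taxon 8,(Taxon 7,Taxon 2)),(Taxon 1,Taxon 3)).
Taxon 3 and Taxon 1 form a cherry on this tree, so they are sister taxa.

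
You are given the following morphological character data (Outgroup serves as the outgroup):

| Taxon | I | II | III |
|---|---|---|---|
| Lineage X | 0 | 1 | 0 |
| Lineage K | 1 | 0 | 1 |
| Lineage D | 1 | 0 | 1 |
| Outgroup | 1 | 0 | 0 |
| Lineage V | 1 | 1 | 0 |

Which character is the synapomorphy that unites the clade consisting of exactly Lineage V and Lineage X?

Character polarity is set by the outgroup: the derived state is whichever differs from the outgroup's state, so for I the derived state is '0', and for the remaining characters it is '1'.
I (derived state '0') is unique to Lineage X (autapomorphy; uninformative for grouping).
Only Lineage V and Lineage X show the derived state '1' for II, supporting them as a clade.
III (derived state '1') is shared by Lineage D and Lineage K — a synapomorphy uniting that clade.
Most parsimonious ingroup topology: ((Lineage X,Lineage V),(Lineage K,Lineage D)).
The clade {Lineage V, Lineage X} is supported by II: its derived state '1' occurs in exactly those taxa and in no other taxon (including the outgroup).

II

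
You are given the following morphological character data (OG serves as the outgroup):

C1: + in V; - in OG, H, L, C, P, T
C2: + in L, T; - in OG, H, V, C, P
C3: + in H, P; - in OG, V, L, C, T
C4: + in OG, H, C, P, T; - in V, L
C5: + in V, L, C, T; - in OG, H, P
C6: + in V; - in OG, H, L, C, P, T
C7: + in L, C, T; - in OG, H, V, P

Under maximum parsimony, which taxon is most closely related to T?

L

Character polarity is set by the outgroup: the derived state is whichever differs from the outgroup's state, so for C4 the derived state is '-', and for the remaining characters it is '+'.
C1: derived state '+' in V only — an autapomorphy, so it tells us nothing about relationships among taxa.
C2: derived state '+' in L and T only — synapomorphy for {L, T}.
Only H and P show the derived state '+' for C3, supporting them as a clade.
C4 groups L and V, which is incompatible with the clades supported by the remaining characters; treating it as convergent (homoplasy) costs fewer steps than any alternative tree.
C5 (derived state '+') is shared by C, L, T, and V — a synapomorphy uniting that clade.
C6 (derived state '+') is unique to V (autapomorphy; uninformative for grouping).
C7: derived state '+' in C, L, and T only — synapomorphy for {C, L, T}.
Most parsimonious ingroup topology: ((H,P),(V,((L,T),C))).
T and L form a cherry on this tree, so they are sister taxa.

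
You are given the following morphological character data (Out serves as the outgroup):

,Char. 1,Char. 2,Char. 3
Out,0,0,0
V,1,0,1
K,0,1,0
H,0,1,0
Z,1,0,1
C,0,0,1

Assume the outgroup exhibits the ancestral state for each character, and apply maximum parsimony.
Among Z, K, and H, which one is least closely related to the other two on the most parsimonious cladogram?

The outgroup has state '0' for every character, so '1' is the derived state throughout.
Char. 1 (derived state '1') is shared by V and Z — a synapomorphy uniting that clade.
Char. 2: derived state '1' in H and K only — synapomorphy for {H, K}.
Char. 3: derived state '1' in C, V, and Z only — synapomorphy for {C, V, Z}.
Most parsimonious ingroup topology: (((V,Z),C),(K,H)).
H and K share a more recent common ancestor with each other than either does with Z, so Z is the least closely related of the three.

Z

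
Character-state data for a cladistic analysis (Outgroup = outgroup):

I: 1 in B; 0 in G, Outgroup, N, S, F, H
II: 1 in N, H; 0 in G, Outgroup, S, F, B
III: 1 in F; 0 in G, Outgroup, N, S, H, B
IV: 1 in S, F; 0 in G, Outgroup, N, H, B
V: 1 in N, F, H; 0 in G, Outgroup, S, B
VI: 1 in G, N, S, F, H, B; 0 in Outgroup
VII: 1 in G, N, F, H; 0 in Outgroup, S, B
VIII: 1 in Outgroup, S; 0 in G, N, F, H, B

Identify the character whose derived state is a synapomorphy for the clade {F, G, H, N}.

Character polarity is set by the outgroup: the derived state is whichever differs from the outgroup's state, so for VIII the derived state is '0', and for the remaining characters it is '1'.
I: derived state '1' in B only — an autapomorphy, so it tells us nothing about relationships among taxa.
Only H and N show the derived state '1' for II, supporting them as a clade.
III: derived state '1' in F only — an autapomorphy, so it tells us nothing about relationships among taxa.
IV groups F and S, which is incompatible with the clades supported by the remaining characters; treating it as convergent (homoplasy) costs fewer steps than any alternative tree.
V (derived state '1') is shared by F, H, and N — a synapomorphy uniting that clade.
All ingroup taxa share the derived state '1' for VI; it defines the ingroup but does not resolve relationships within it.
Only F, G, H, and N show the derived state '1' for VII, supporting them as a clade.
Only B, F, G, H, and N show the derived state '0' for VIII, supporting them as a clade.
Most parsimonious ingroup topology: (((((N,H),F),G),B),S).
The clade {F, G, H, N} is supported by VII: its derived state '1' occurs in exactly those taxa and in no other taxon (including the outgroup).

VII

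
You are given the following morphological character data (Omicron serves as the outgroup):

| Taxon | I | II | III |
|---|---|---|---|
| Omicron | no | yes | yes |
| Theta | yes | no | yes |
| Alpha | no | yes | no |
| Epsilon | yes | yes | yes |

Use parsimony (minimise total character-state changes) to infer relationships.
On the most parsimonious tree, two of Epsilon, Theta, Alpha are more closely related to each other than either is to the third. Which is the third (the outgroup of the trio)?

Alpha

Character polarity is set by the outgroup: the derived state is whichever differs from the outgroup's state, so for II, III the derived state is 'no', and for the remaining characters it is 'yes'.
I (derived state 'yes') is shared by Epsilon and Theta — a synapomorphy uniting that clade.
II (derived state 'no') is unique to Theta (autapomorphy; uninformative for grouping).
III: derived state 'no' in Alpha only — an autapomorphy, so it tells us nothing about relationships among taxa.
Most parsimonious ingroup topology: ((Theta,Epsilon),Alpha).
Epsilon and Theta share a more recent common ancestor with each other than either does with Alpha, so Alpha is the least closely related of the three.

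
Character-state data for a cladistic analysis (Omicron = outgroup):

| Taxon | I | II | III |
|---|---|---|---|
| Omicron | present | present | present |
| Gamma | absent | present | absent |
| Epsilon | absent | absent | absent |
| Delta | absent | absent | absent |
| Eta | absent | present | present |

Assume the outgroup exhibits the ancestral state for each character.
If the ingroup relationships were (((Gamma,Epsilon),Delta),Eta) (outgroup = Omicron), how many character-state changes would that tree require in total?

4

Map each character onto (((Gamma,Epsilon),Delta),Eta) (rooted by Omicron) and count the minimum state changes it requires (Fitch parsimony):
I: 1; II: 2; III: 1.
Total tree length = 4.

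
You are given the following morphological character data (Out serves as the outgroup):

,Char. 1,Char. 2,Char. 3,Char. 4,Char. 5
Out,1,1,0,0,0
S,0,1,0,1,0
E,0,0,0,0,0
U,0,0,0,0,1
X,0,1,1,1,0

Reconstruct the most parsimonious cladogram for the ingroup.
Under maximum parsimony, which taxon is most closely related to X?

Character polarity is set by the outgroup: the derived state is whichever differs from the outgroup's state, so for Char. 1, Char. 2 the derived state is '0', and for the remaining characters it is '1'.
Char. 1 (derived state '0') is shared by all ingroup taxa — unites the whole ingroup.
Char. 2: derived state '0' in E and U only — synapomorphy for {E, U}.
Char. 3: derived state '1' in X only — an autapomorphy, so it tells us nothing about relationships among taxa.
Char. 4 (derived state '1') is shared by S and X — a synapomorphy uniting that clade.
Char. 5 (derived state '1') is unique to U (autapomorphy; uninformative for grouping).
Most parsimonious ingroup topology: ((X,S),(E,U)).
X and S form a cherry on this tree, so they are sister taxa.

S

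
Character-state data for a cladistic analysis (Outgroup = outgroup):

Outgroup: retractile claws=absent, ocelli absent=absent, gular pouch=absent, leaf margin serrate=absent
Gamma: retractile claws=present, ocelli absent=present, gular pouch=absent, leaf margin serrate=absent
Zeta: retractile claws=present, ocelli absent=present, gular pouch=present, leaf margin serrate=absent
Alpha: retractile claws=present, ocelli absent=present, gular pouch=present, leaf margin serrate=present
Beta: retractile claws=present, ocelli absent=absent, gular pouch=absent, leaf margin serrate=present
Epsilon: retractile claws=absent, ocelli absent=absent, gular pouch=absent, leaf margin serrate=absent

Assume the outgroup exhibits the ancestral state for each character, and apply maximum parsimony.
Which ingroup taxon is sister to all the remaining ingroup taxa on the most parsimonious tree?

Epsilon

The outgroup has state 'absent' for every character, so 'present' is the derived state throughout.
retractile claws: derived state 'present' in Alpha, Beta, Gamma, and Zeta only — synapomorphy for {Alpha, Beta, Gamma, Zeta}.
ocelli absent (derived state 'present') is shared by Alpha, Gamma, and Zeta — a synapomorphy uniting that clade.
gular pouch (derived state 'present') is shared by Alpha and Zeta — a synapomorphy uniting that clade.
leaf margin serrate groups Alpha and Beta, which is incompatible with the clades supported by the remaining characters; treating it as convergent (homoplasy) costs fewer steps than any alternative tree.
Most parsimonious ingroup topology: (((Gamma,(Zeta,Alpha)),Beta),Epsilon).
Epsilon is sister to the clade containing all other ingroup taxa, so it is the earliest-diverging (most basal) ingroup lineage.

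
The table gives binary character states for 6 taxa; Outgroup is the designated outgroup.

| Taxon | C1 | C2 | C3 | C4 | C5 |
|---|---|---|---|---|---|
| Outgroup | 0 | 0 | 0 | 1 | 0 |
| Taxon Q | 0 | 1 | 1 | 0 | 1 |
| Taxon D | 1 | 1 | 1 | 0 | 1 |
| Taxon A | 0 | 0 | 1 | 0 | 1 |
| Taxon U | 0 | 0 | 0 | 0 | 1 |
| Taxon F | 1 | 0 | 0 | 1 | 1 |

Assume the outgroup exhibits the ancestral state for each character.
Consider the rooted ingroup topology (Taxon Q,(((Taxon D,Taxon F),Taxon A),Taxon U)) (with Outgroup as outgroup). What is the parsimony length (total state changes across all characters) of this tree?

Map each character onto (Taxon Q,(((Taxon D,Taxon F),Taxon A),Taxon U)) (rooted by Outgroup) and count the minimum state changes it requires (Fitch parsimony):
C1: 1; C2: 2; C3: 3; C4: 2; C5: 1.
Total tree length = 9.

9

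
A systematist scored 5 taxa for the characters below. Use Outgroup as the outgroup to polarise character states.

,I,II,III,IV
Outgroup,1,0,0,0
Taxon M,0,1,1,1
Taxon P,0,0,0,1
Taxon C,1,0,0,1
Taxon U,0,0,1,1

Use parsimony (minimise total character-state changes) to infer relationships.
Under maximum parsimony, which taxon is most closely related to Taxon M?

Character polarity is set by the outgroup: the derived state is whichever differs from the outgroup's state, so for I the derived state is '0', and for the remaining characters it is '1'.
I (derived state '0') is shared by Taxon M, Taxon P, and Taxon U — a synapomorphy uniting that clade.
II (derived state '1') is unique to Taxon M (autapomorphy; uninformative for grouping).
III: derived state '1' in Taxon M and Taxon U only — synapomorphy for {Taxon M, Taxon U}.
IV (derived state '1') is shared by all ingroup taxa — unites the whole ingroup.
Most parsimonious ingroup topology: (((Taxon M,Taxon U),Taxon P),Taxon C).
Taxon M and Taxon U form a cherry on this tree, so they are sister taxa.

Taxon U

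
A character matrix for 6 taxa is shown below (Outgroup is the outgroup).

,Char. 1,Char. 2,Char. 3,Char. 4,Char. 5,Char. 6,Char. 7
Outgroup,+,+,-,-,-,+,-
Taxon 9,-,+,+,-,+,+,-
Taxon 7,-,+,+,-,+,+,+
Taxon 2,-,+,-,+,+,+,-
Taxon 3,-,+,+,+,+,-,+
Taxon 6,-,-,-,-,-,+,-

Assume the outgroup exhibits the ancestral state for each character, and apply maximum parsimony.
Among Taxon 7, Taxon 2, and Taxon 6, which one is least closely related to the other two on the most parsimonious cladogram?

Character polarity is set by the outgroup: the derived state is whichever differs from the outgroup's state, so for Char. 1, Char. 2, Char. 6 the derived state is '-', and for the remaining characters it is '+'.
All ingroup taxa share the derived state '-' for Char. 1; it defines the ingroup but does not resolve relationships within it.
Char. 2 (derived state '-') is unique to Taxon 6 (autapomorphy; uninformative for grouping).
Char. 3: derived state '+' in Taxon 3, Taxon 7, and Taxon 9 only — synapomorphy for {Taxon 3, Taxon 7, Taxon 9}.
Char. 4 (state '+') occurs in Taxon 2 and Taxon 3 but conflicts with the nesting implied by the other characters — most parsimoniously interpreted as homoplasy.
Char. 5 (derived state '+') is shared by Taxon 2, Taxon 3, Taxon 7, and Taxon 9 — a synapomorphy uniting that clade.
Char. 6 (derived state '-') is unique to Taxon 3 (autapomorphy; uninformative for grouping).
Char. 7 (derived state '+') is shared by Taxon 3 and Taxon 7 — a synapomorphy uniting that clade.
Most parsimonious ingroup topology: (((Taxon 9,(Taxon 7,Taxon 3)),Taxon 2),Taxon 6).
Taxon 2 and Taxon 7 share a more recent common ancestor with each other than either does with Taxon 6, so Taxon 6 is the least closely related of the three.

Taxon 6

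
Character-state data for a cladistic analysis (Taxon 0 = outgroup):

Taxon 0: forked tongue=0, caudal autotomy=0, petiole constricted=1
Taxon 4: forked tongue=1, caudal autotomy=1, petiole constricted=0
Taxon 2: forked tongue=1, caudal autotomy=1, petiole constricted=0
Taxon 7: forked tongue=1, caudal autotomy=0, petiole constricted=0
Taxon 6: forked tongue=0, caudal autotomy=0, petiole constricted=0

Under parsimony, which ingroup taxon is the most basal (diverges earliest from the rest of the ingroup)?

Character polarity is set by the outgroup: the derived state is whichever differs from the outgroup's state, so for petiole constricted the derived state is '0', and for the remaining characters it is '1'.
forked tongue (derived state '1') is shared by Taxon 2, Taxon 4, and Taxon 7 — a synapomorphy uniting that clade.
Only Taxon 2 and Taxon 4 show the derived state '1' for caudal autotomy, supporting them as a clade.
petiole constricted (derived state '0') is shared by all ingroup taxa — unites the whole ingroup.
Most parsimonious ingroup topology: (((Taxon 2,Taxon 4),Taxon 7),Taxon 6).
Taxon 6 is sister to the clade containing all other ingroup taxa, so it is the earliest-diverging (most basal) ingroup lineage.

Taxon 6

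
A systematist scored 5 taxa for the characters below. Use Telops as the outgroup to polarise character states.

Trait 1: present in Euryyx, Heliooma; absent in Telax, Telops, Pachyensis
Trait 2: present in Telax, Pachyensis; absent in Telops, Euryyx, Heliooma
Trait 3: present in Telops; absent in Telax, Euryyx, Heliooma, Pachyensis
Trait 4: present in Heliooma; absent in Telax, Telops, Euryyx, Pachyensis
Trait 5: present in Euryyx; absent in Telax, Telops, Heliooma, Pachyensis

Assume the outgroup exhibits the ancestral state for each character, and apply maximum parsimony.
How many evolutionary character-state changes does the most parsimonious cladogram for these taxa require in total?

Character polarity is set by the outgroup: the derived state is whichever differs from the outgroup's state, so for Trait 3 the derived state is 'absent', and for the remaining characters it is 'present'.
Trait 1 (derived state 'present') is shared by Euryyx and Heliooma — a synapomorphy uniting that clade.
Trait 2 (derived state 'present') is shared by Pachyensis and Telax — a synapomorphy uniting that clade.
All ingroup taxa share the derived state 'absent' for Trait 3; it defines the ingroup but does not resolve relationships within it.
Trait 4 (derived state 'present') is unique to Heliooma (autapomorphy; uninformative for grouping).
Trait 5: derived state 'present' in Euryyx only — an autapomorphy, so it tells us nothing about relationships among taxa.
Most parsimonious ingroup topology: ((Euryyx,Heliooma),(Pachyensis,Telax)).
Changes per character on this tree: Trait 1: 1; Trait 2: 1; Trait 3: 1; Trait 4: 1; Trait 5: 1.
Total = 5.

5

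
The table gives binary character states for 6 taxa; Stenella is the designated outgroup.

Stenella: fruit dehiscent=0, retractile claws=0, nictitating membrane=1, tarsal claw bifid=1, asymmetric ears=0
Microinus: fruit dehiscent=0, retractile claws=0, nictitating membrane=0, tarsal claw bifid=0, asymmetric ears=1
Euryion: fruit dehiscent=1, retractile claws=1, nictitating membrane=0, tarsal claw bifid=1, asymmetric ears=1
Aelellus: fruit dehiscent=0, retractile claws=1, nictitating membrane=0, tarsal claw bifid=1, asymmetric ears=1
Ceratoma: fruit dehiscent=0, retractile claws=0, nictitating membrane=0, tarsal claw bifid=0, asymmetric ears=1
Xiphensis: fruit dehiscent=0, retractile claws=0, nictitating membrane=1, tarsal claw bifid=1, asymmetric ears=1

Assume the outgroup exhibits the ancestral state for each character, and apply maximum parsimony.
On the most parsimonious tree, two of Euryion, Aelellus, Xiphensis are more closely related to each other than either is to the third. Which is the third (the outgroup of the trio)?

Xiphensis

Character polarity is set by the outgroup: the derived state is whichever differs from the outgroup's state, so for nictitating membrane, tarsal claw bifid the derived state is '0', and for the remaining characters it is '1'.
fruit dehiscent (derived state '1') is unique to Euryion (autapomorphy; uninformative for grouping).
retractile claws (derived state '1') is shared by Aelellus and Euryion — a synapomorphy uniting that clade.
nictitating membrane: derived state '0' in Aelellus, Ceratoma, Euryion, and Microinus only — synapomorphy for {Aelellus, Ceratoma, Euryion, Microinus}.
Only Ceratoma and Microinus show the derived state '0' for tarsal claw bifid, supporting them as a clade.
All ingroup taxa share the derived state '1' for asymmetric ears; it defines the ingroup but does not resolve relationships within it.
Most parsimonious ingroup topology: (((Microinus,Ceratoma),(Euryion,Aelellus)),Xiphensis).
Aelellus and Euryion share a more recent common ancestor with each other than either does with Xiphensis, so Xiphensis is the least closely related of the three.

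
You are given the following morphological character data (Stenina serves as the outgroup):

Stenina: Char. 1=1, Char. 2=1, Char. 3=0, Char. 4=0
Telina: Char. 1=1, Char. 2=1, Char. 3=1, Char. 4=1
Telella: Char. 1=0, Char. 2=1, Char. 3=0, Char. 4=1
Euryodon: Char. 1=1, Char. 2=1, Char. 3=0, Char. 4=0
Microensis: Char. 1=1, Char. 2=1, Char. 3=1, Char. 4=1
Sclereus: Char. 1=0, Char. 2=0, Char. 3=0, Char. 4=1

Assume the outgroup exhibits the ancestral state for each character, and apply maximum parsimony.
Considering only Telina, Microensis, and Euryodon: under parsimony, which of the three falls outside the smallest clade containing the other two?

Character polarity is set by the outgroup: the derived state is whichever differs from the outgroup's state, so for Char. 1, Char. 2 the derived state is '0', and for the remaining characters it is '1'.
Char. 1: derived state '0' in Sclereus and Telella only — synapomorphy for {Sclereus, Telella}.
Char. 2 (derived state '0') is unique to Sclereus (autapomorphy; uninformative for grouping).
Only Microensis and Telina show the derived state '1' for Char. 3, supporting them as a clade.
Char. 4 (derived state '1') is shared by Microensis, Sclereus, Telella, and Telina — a synapomorphy uniting that clade.
Most parsimonious ingroup topology: (((Telina,Microensis),(Telella,Sclereus)),Euryodon).
Telina and Microensis share a more recent common ancestor with each other than either does with Euryodon, so Euryodon is the least closely related of the three.

Euryodon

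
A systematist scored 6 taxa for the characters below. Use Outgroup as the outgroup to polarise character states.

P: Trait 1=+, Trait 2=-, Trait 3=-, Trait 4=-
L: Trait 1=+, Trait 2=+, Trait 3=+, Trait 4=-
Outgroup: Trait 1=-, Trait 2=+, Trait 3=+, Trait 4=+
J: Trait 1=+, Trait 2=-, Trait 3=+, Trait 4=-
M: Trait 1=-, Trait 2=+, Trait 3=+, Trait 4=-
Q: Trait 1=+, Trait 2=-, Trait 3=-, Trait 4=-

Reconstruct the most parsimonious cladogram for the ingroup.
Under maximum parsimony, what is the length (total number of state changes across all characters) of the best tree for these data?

4

Character polarity is set by the outgroup: the derived state is whichever differs from the outgroup's state, so for Trait 2, Trait 3, Trait 4 the derived state is '-', and for the remaining characters it is '+'.
Only J, L, P, and Q show the derived state '+' for Trait 1, supporting them as a clade.
Only J, P, and Q show the derived state '-' for Trait 2, supporting them as a clade.
Trait 3: derived state '-' in P and Q only — synapomorphy for {P, Q}.
All ingroup taxa share the derived state '-' for Trait 4; it defines the ingroup but does not resolve relationships within it.
Most parsimonious ingroup topology: ((L,((Q,P),J)),M).
Changes per character on this tree: Trait 1: 1; Trait 2: 1; Trait 3: 1; Trait 4: 1.
Total = 4.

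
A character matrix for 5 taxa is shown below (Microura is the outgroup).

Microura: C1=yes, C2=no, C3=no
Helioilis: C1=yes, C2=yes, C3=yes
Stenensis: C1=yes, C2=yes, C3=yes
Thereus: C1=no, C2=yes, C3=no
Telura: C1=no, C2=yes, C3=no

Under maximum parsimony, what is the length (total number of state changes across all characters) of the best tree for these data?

3

Character polarity is set by the outgroup: the derived state is whichever differs from the outgroup's state, so for C1 the derived state is 'no', and for the remaining characters it is 'yes'.
C1: derived state 'no' in Telura and Thereus only — synapomorphy for {Telura, Thereus}.
All ingroup taxa share the derived state 'yes' for C2; it defines the ingroup but does not resolve relationships within it.
C3 (derived state 'yes') is shared by Helioilis and Stenensis — a synapomorphy uniting that clade.
Most parsimonious ingroup topology: ((Helioilis,Stenensis),(Thereus,Telura)).
Changes per character on this tree: C1: 1; C2: 1; C3: 1.
Total = 3.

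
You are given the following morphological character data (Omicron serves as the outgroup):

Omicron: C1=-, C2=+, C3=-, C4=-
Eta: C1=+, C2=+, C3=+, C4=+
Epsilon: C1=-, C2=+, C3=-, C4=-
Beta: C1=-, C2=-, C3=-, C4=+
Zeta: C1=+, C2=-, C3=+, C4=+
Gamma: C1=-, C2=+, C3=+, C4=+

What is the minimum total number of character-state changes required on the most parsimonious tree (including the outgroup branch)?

Character polarity is set by the outgroup: the derived state is whichever differs from the outgroup's state, so for C2 the derived state is '-', and for the remaining characters it is '+'.
Only Eta and Zeta show the derived state '+' for C1, supporting them as a clade.
C2 groups Beta and Zeta, which is incompatible with the clades supported by the remaining characters; treating it as convergent (homoplasy) costs fewer steps than any alternative tree.
Only Eta, Gamma, and Zeta show the derived state '+' for C3, supporting them as a clade.
Only Beta, Eta, Gamma, and Zeta show the derived state '+' for C4, supporting them as a clade.
Most parsimonious ingroup topology: ((((Eta,Zeta),Gamma),Beta),Epsilon).
Changes per character on this tree: C1: 1; C2: 2; C3: 1; C4: 1.
Total = 5.

5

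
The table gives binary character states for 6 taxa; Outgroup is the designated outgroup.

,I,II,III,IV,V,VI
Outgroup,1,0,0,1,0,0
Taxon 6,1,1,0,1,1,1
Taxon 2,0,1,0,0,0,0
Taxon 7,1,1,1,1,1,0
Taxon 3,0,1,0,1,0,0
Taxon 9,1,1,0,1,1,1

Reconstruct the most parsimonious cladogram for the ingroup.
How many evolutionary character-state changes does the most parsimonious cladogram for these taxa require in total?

6

Character polarity is set by the outgroup: the derived state is whichever differs from the outgroup's state, so for I, IV the derived state is '0', and for the remaining characters it is '1'.
I (derived state '0') is shared by Taxon 2 and Taxon 3 — a synapomorphy uniting that clade.
II (derived state '1') is shared by all ingroup taxa — unites the whole ingroup.
III (derived state '1') is unique to Taxon 7 (autapomorphy; uninformative for grouping).
IV: derived state '0' in Taxon 2 only — an autapomorphy, so it tells us nothing about relationships among taxa.
V (derived state '1') is shared by Taxon 6, Taxon 7, and Taxon 9 — a synapomorphy uniting that clade.
VI (derived state '1') is shared by Taxon 6 and Taxon 9 — a synapomorphy uniting that clade.
Most parsimonious ingroup topology: (((Taxon 6,Taxon 9),Taxon 7),(Taxon 2,Taxon 3)).
Changes per character on this tree: I: 1; II: 1; III: 1; IV: 1; V: 1; VI: 1.
Total = 6.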